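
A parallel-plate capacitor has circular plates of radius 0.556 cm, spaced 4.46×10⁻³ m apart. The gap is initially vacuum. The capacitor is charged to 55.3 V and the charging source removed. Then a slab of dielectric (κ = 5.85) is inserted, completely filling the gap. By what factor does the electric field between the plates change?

E₂/E₁ ≈ 0.171

Isolated ⇒ Q is held fixed.
V₂ = Q/C₂ = V₁/5.85; E = V/d, so E₂/E₁ = (V₂/V₁)(d₁/d₂) = 0.171.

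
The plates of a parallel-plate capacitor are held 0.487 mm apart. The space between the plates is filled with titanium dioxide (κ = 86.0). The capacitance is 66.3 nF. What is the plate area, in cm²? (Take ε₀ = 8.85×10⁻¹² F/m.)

A = Cd/(κε₀) = 6.63×10⁻⁸ × 4.87×10⁻⁴ / (86.0 × 8.85×10⁻¹²) = 4.24×10⁻² m².

424 cm²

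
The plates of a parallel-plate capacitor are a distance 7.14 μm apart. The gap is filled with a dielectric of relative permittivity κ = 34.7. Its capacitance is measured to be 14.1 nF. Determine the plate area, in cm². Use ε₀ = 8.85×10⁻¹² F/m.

A ≈ 3.28 cm²

A = Cd/(κε₀) = 1.41×10⁻⁸ × 7.14×10⁻⁶ / (34.7 × 8.85×10⁻¹²) = 3.28×10⁻⁴ m².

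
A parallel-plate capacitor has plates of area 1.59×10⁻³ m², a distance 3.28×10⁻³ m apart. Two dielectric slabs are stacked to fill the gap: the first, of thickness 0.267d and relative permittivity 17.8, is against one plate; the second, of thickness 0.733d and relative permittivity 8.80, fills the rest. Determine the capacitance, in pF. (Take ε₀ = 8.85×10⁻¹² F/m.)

Stacked slabs ⇒ two capacitors in series, each with the full plate area.
C₁ = κ₁ε₀A/d₁ = 17.8 × 8.85×10⁻¹² × 1.59×10⁻³ / 8.76×10⁻⁴ = 2.86×10⁻¹⁰ F.
C₂ = κ₂ε₀A/d₂ = 8.80 × 8.85×10⁻¹² × 1.59×10⁻³ / 2.40×10⁻³ = 5.15×10⁻¹¹ F.
C = (1/C₁ + 1/C₂)⁻¹ = 4.36×10⁻¹¹ F.

43.6 pF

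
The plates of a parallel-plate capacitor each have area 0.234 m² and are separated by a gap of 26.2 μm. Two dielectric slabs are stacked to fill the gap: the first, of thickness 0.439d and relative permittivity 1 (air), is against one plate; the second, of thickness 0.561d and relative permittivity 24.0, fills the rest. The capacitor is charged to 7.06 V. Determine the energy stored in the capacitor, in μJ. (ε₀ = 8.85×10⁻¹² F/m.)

U ≈ 4.26 μJ

Stacked slabs ⇒ two capacitors in series, each with the full plate area.
C₁ = κ₁ε₀A/d₁ = 1.00 × 8.85×10⁻¹² × 0.234 / 1.15×10⁻⁵ = 1.80×10⁻⁷ F.
C₂ = κ₂ε₀A/d₂ = 24.0 × 8.85×10⁻¹² × 0.234 / 1.47×10⁻⁵ = 3.38×10⁻⁶ F.
C = (1/C₁ + 1/C₂)⁻¹ = 1.71×10⁻⁷ F.
U = ½CV² = ½ × 1.71×10⁻⁷ × (7.06)² = 4.26×10⁻⁶ J.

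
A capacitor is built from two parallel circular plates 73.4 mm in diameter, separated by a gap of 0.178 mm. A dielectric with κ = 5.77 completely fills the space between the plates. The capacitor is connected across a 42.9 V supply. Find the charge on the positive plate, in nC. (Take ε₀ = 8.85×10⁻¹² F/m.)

A = π(73.4/2 mm)² = 4.23×10⁻³ m².
C = κε₀A/d = 5.77 × 8.85×10⁻¹² × 4.23×10⁻³ / 1.78×10⁻⁴ = 1.21×10⁻⁹ F.
Q = CV = 1.21×10⁻⁹ × 42.9 = 5.21×10⁻⁸ C.

Q ≈ 52.1 nC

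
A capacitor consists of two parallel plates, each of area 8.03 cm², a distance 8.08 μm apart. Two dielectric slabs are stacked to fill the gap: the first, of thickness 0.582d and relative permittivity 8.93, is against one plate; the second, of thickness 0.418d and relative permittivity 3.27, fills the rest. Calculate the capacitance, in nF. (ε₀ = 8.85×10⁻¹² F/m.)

C ≈ 4.56 nF

A = 8.03 cm² = 8.03×10⁻⁴ m².
Stacked slabs ⇒ two capacitors in series, each with the full plate area.
C₁ = κ₁ε₀A/d₁ = 8.93 × 8.85×10⁻¹² × 8.03×10⁻⁴ / 4.70×10⁻⁶ = 1.35×10⁻⁸ F.
C₂ = κ₂ε₀A/d₂ = 3.27 × 8.85×10⁻¹² × 8.03×10⁻⁴ / 3.38×10⁻⁶ = 6.88×10⁻⁹ F.
C = (1/C₁ + 1/C₂)⁻¹ = 4.56×10⁻⁹ F.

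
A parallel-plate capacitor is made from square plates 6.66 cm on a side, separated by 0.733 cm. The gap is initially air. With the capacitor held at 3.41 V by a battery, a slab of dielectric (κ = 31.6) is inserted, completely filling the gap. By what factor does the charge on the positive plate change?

31.6

Battery connected ⇒ V is held fixed.
C₂ = 31.6 C₁ and Q = CV, so Q₂/Q₁ = C₂/C₁ = 31.6.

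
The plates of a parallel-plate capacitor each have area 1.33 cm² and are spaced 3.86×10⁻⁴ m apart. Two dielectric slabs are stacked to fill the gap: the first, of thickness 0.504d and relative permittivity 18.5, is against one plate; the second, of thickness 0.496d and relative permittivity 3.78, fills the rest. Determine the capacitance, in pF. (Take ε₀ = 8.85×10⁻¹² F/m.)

A = 1.33 cm² = 1.33×10⁻⁴ m².
Stacked slabs ⇒ two capacitors in series, each with the full plate area.
C₁ = κ₁ε₀A/d₁ = 18.5 × 8.85×10⁻¹² × 1.33×10⁻⁴ / 1.95×10⁻⁴ = 1.12×10⁻¹⁰ F.
C₂ = κ₂ε₀A/d₂ = 3.78 × 8.85×10⁻¹² × 1.33×10⁻⁴ / 1.91×10⁻⁴ = 2.32×10⁻¹¹ F.
C = (1/C₁ + 1/C₂)⁻¹ = 1.92×10⁻¹¹ F.

19.2 pF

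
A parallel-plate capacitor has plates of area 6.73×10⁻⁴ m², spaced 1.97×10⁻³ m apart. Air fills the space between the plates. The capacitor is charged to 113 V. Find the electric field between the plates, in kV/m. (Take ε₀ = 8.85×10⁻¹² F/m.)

57.4 kV/m

E = V/d = 113 / 1.97×10⁻³ = 5.74×10⁴ V/m.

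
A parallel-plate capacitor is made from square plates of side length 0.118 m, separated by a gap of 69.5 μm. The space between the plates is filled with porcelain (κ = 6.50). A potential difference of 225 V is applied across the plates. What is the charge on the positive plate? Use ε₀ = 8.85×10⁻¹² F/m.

Q ≈ 2.59 μC

A = (0.118 m)² = 1.39×10⁻² m².
C = κε₀A/d = 6.50 × 8.85×10⁻¹² × 1.39×10⁻² / 6.95×10⁻⁵ = 1.15×10⁻⁸ F.
Q = CV = 1.15×10⁻⁸ × 225 = 2.59×10⁻⁶ C.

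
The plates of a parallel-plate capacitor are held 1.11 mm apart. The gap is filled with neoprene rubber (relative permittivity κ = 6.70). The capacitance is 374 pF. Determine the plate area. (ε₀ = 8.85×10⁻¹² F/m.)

70.0 cm²

A = Cd/(κε₀) = 3.74×10⁻¹⁰ × 1.11×10⁻³ / (6.70 × 8.85×10⁻¹²) = 7.00×10⁻³ m².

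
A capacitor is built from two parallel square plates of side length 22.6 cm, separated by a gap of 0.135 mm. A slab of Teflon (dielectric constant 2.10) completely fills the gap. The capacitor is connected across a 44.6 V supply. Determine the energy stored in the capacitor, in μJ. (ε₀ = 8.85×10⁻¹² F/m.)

6.99 μJ

A = (22.6 cm)² = 5.11×10⁻² m².
C = κε₀A/d = 2.10 × 8.85×10⁻¹² × 5.11×10⁻² / 1.35×10⁻⁴ = 7.03×10⁻⁹ F.
U = ½CV² = ½ × 7.03×10⁻⁹ × (44.6)² = 6.99×10⁻⁶ J.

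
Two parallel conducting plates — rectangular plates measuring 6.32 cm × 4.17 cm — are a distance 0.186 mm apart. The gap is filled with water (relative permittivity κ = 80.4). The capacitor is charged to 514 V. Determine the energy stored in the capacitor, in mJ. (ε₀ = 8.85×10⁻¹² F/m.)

U ≈ 1.33 mJ

A = 6.32 × 4.17 cm² = 2.64×10⁻³ m².
C = κε₀A/d = 80.4 × 8.85×10⁻¹² × 2.64×10⁻³ / 1.86×10⁻⁴ = 1.01×10⁻⁸ F.
U = ½CV² = ½ × 1.01×10⁻⁸ × (514)² = 1.33×10⁻³ J.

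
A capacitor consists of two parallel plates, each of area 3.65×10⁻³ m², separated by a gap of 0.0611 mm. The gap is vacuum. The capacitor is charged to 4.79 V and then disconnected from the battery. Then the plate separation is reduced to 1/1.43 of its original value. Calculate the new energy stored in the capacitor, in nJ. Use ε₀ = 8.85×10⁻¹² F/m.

U ≈ 4.24 nJ

Initially C₁ = ε₀A/d = 8.85×10⁻¹² × 3.65×10⁻³ / 6.11×10⁻⁵ = 5.29×10⁻¹⁰ F.
U₁ = 6.07×10⁻⁹ J.
Isolated ⇒ Q is held fixed. C₂ = 1.43 C₁ and U = Q²/(2C), so U₂/U₁ = C₁/C₂ = 0.699.
U₂ = 0.699 × 6.07×10⁻⁹ = 4.24×10⁻⁹ J.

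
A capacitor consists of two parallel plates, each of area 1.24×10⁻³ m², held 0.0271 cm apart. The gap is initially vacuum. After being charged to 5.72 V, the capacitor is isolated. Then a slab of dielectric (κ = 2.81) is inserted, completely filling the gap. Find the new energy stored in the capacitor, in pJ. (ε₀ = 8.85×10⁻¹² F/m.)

Initially C₁ = ε₀A/d = 8.85×10⁻¹² × 1.24×10⁻³ / 2.71×10⁻⁴ = 4.05×10⁻¹¹ F.
U₁ = 6.62×10⁻¹⁰ J.
Isolated ⇒ Q is held fixed. C₂ = 2.81 C₁ and U = Q²/(2C), so U₂/U₁ = C₁/C₂ = 0.356.
U₂ = 0.356 × 6.62×10⁻¹⁰ = 2.36×10⁻¹⁰ J.

U ≈ 236 pJ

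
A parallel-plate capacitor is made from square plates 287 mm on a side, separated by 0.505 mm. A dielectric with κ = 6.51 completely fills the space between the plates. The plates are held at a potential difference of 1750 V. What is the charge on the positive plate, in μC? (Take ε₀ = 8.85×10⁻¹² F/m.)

16.4 μC

A = (287 mm)² = 8.24×10⁻² m².
C = κε₀A/d = 6.51 × 8.85×10⁻¹² × 8.24×10⁻² / 5.05×10⁻⁴ = 9.40×10⁻⁹ F.
Q = CV = 9.40×10⁻⁹ × 1750 = 1.64×10⁻⁵ C.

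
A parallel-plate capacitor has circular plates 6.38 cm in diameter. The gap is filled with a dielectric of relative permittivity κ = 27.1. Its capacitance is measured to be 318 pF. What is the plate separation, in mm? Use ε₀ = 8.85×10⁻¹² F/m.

A = π(6.38/2 cm)² = 3.20×10⁻³ m².
d = κε₀A/C = 27.1 × 8.85×10⁻¹² × 3.20×10⁻³ / 3.18×10⁻¹⁰ = 2.41×10⁻³ m.

2.41 mm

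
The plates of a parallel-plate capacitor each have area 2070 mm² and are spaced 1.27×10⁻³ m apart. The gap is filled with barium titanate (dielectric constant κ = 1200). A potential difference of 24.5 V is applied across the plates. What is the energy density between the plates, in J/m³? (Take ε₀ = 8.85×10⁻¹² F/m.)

E = V/d = 24.5 / 1.27×10⁻³ = 1.93×10⁴ V/m.
u = ½κε₀E² = ½ × 1200 × 8.85×10⁻¹² × (1.93×10⁴)² = 1.98 J/m³.

1.98 J/m³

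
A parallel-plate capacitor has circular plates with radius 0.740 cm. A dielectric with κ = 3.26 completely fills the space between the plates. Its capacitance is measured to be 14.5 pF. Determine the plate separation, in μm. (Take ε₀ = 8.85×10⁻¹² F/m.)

A = π(0.740 cm)² = 1.72×10⁻⁴ m².
d = κε₀A/C = 3.26 × 8.85×10⁻¹² × 1.72×10⁻⁴ / 1.45×10⁻¹¹ = 3.42×10⁻⁴ m.

342 μm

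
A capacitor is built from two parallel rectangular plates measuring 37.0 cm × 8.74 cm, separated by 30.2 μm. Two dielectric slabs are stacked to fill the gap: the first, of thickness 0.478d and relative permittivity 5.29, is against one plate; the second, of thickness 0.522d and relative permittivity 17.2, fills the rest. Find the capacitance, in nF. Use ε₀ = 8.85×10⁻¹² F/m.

C ≈ 78.5 nF

A = 37.0 × 8.74 cm² = 3.23×10⁻² m².
Stacked slabs ⇒ two capacitors in series, each with the full plate area.
C₁ = κ₁ε₀A/d₁ = 5.29 × 8.85×10⁻¹² × 3.23×10⁻² / 1.44×10⁻⁵ = 1.05×10⁻⁷ F.
C₂ = κ₂ε₀A/d₂ = 17.2 × 8.85×10⁻¹² × 3.23×10⁻² / 1.58×10⁻⁵ = 3.12×10⁻⁷ F.
C = (1/C₁ + 1/C₂)⁻¹ = 7.85×10⁻⁸ F.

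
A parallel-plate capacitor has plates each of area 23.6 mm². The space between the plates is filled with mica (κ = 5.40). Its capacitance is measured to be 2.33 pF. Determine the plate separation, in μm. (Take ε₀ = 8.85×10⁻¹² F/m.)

A = 23.6 mm² = 2.36×10⁻⁵ m².
d = κε₀A/C = 5.40 × 8.85×10⁻¹² × 2.36×10⁻⁵ / 2.33×10⁻¹² = 4.84×10⁻⁴ m.

d ≈ 484 μm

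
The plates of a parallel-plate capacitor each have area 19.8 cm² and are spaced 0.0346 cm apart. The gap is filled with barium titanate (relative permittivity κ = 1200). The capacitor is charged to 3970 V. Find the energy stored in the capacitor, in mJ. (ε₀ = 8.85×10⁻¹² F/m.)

A = 19.8 cm² = 1.98×10⁻³ m².
C = κε₀A/d = 1200 × 8.85×10⁻¹² × 1.98×10⁻³ / 3.46×10⁻⁴ = 6.08×10⁻⁸ F.
U = ½CV² = ½ × 6.08×10⁻⁸ × (3970)² = 0.479 J.

U ≈ 479 mJ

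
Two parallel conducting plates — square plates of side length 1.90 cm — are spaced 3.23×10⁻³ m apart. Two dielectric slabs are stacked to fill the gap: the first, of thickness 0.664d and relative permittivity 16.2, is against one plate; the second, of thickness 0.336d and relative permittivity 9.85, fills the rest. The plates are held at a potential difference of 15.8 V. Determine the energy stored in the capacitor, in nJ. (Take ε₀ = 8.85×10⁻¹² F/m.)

A = (1.90 cm)² = 3.61×10⁻⁴ m².
Stacked slabs ⇒ two capacitors in series, each with the full plate area.
C₁ = κ₁ε₀A/d₁ = 16.2 × 8.85×10⁻¹² × 3.61×10⁻⁴ / 2.14×10⁻³ = 2.41×10⁻¹¹ F.
C₂ = κ₂ε₀A/d₂ = 9.85 × 8.85×10⁻¹² × 3.61×10⁻⁴ / 1.09×10⁻³ = 2.90×10⁻¹¹ F.
C = (1/C₁ + 1/C₂)⁻¹ = 1.32×10⁻¹¹ F.
U = ½CV² = ½ × 1.32×10⁻¹¹ × (15.8)² = 1.64×10⁻⁹ J.

U ≈ 1.64 nJ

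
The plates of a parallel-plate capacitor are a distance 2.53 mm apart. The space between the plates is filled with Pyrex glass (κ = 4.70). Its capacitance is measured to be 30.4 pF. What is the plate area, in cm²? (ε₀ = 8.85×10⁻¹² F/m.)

18.5 cm²

A = Cd/(κε₀) = 3.04×10⁻¹¹ × 2.53×10⁻³ / (4.70 × 8.85×10⁻¹²) = 1.85×10⁻³ m².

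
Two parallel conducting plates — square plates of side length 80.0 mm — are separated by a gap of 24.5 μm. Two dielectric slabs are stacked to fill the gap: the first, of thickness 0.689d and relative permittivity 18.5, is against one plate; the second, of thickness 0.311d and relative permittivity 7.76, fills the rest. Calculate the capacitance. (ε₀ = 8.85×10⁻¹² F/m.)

C ≈ 29.9 nF

A = (80.0 mm)² = 6.40×10⁻³ m².
Stacked slabs ⇒ two capacitors in series, each with the full plate area.
C₁ = κ₁ε₀A/d₁ = 18.5 × 8.85×10⁻¹² × 6.40×10⁻³ / 1.69×10⁻⁵ = 6.21×10⁻⁸ F.
C₂ = κ₂ε₀A/d₂ = 7.76 × 8.85×10⁻¹² × 6.40×10⁻³ / 7.62×10⁻⁶ = 5.77×10⁻⁸ F.
C = (1/C₁ + 1/C₂)⁻¹ = 2.99×10⁻⁸ F.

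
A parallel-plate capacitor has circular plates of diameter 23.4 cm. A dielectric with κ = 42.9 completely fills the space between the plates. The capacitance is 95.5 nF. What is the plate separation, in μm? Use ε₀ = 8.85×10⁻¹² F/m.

A = π(23.4/2 cm)² = 4.30×10⁻² m².
d = κε₀A/C = 42.9 × 8.85×10⁻¹² × 4.30×10⁻² / 9.55×10⁻⁸ = 1.71×10⁻⁴ m.

171 μm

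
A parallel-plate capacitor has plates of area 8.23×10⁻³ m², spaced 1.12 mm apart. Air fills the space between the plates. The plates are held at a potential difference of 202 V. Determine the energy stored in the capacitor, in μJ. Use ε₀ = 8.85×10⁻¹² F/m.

C = ε₀A/d = 8.85×10⁻¹² × 8.23×10⁻³ / 1.12×10⁻³ = 6.50×10⁻¹¹ F.
U = ½CV² = ½ × 6.50×10⁻¹¹ × (202)² = 1.33×10⁻⁶ J.

1.33 μJ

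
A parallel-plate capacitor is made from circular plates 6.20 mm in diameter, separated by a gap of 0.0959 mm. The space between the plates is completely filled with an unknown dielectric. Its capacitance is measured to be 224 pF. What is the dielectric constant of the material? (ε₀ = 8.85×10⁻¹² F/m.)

A = π(6.20/2 mm)² = 3.02×10⁻⁵ m².
κ = Cd/(ε₀A) = 2.24×10⁻¹⁰ × 9.59×10⁻⁵ / (8.85×10⁻¹² × 3.02×10⁻⁵) = 80.4.

κ ≈ 80.4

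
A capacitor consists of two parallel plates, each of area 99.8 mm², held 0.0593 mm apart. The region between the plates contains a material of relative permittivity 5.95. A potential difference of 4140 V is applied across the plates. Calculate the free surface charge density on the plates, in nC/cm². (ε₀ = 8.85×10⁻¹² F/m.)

A = 99.8 mm² = 9.98×10⁻⁵ m².
C = κε₀A/d = 5.95 × 8.85×10⁻¹² × 9.98×10⁻⁵ / 5.93×10⁻⁵ = 8.86×10⁻¹¹ F.
σ = Q/A = CV/A = 8.86×10⁻¹¹ × 4140 / 9.98×10⁻⁵ = 3.68×10⁻³ C/m².

368 nC/cm²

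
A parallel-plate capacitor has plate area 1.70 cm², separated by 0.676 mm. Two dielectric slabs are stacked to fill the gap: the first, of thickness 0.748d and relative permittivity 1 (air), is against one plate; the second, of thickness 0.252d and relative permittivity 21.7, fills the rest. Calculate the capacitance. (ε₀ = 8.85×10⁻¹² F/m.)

C ≈ 2.93 pF

A = 1.70 cm² = 1.70×10⁻⁴ m².
Stacked slabs ⇒ two capacitors in series, each with the full plate area.
C₁ = κ₁ε₀A/d₁ = 1.00 × 8.85×10⁻¹² × 1.70×10⁻⁴ / 5.06×10⁻⁴ = 2.98×10⁻¹² F.
C₂ = κ₂ε₀A/d₂ = 21.7 × 8.85×10⁻¹² × 1.70×10⁻⁴ / 1.70×10⁻⁴ = 1.92×10⁻¹⁰ F.
C = (1/C₁ + 1/C₂)⁻¹ = 2.93×10⁻¹² F.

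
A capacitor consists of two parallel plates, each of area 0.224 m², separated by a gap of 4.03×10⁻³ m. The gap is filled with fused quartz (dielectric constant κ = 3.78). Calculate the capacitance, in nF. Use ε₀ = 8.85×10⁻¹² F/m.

C = κε₀A/d = 3.78 × 8.85×10⁻¹² × 0.224 / 4.03×10⁻³ = 1.86×10⁻⁹ F.

C ≈ 1.86 nF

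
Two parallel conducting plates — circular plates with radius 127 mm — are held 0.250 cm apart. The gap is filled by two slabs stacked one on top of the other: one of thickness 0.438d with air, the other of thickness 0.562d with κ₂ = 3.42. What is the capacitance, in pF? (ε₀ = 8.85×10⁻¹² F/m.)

A = π(127 mm)² = 5.07×10⁻² m².
Stacked slabs ⇒ two capacitors in series, each with the full plate area.
C₁ = κ₁ε₀A/d₁ = 1.00 × 8.85×10⁻¹² × 5.07×10⁻² / 1.09×10⁻³ = 4.10×10⁻¹⁰ F.
C₂ = κ₂ε₀A/d₂ = 3.42 × 8.85×10⁻¹² × 5.07×10⁻² / 1.41×10⁻³ = 1.09×10⁻⁹ F.
C = (1/C₁ + 1/C₂)⁻¹ = 2.98×10⁻¹⁰ F.

C ≈ 298 pF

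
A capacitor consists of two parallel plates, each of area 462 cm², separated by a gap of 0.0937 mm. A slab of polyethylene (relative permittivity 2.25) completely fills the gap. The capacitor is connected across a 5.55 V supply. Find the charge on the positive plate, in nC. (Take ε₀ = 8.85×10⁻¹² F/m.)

54.5 nC

A = 462 cm² = 4.62×10⁻² m².
C = κε₀A/d = 2.25 × 8.85×10⁻¹² × 4.62×10⁻² / 9.37×10⁻⁵ = 9.82×10⁻⁹ F.
Q = CV = 9.82×10⁻⁹ × 5.55 = 5.45×10⁻⁸ C.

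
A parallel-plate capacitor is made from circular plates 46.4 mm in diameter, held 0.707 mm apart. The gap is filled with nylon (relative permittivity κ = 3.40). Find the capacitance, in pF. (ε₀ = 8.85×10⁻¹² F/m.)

A = π(46.4/2 mm)² = 1.69×10⁻³ m².
C = κε₀A/d = 3.40 × 8.85×10⁻¹² × 1.69×10⁻³ / 7.07×10⁻⁴ = 7.20×10⁻¹¹ F.

C ≈ 72.0 pF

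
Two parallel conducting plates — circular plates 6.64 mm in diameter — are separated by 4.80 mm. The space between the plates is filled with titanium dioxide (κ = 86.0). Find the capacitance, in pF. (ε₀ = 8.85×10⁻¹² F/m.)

A = π(6.64/2 mm)² = 3.46×10⁻⁵ m².
C = κε₀A/d = 86.0 × 8.85×10⁻¹² × 3.46×10⁻⁵ / 4.80×10⁻³ = 5.49×10⁻¹² F.

C ≈ 5.49 pF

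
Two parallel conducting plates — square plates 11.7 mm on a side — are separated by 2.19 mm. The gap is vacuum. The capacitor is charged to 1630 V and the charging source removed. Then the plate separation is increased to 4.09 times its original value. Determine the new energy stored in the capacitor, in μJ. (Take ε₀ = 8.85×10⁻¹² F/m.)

U ≈ 3.01 μJ

A = (11.7 mm)² = 1.37×10⁻⁴ m².
Initially C₁ = ε₀A/d = 8.85×10⁻¹² × 1.37×10⁻⁴ / 2.19×10⁻³ = 5.53×10⁻¹³ F.
U₁ = 7.35×10⁻⁷ J.
Isolated ⇒ Q is held fixed. C₂ = 0.244 C₁ and U = Q²/(2C), so U₂/U₁ = C₁/C₂ = 4.09.
U₂ = 4.09 × 7.35×10⁻⁷ = 3.01×10⁻⁶ J.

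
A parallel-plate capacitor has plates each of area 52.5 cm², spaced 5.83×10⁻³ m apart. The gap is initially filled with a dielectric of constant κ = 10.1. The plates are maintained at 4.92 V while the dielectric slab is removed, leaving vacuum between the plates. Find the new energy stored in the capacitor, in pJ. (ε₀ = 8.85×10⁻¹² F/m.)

96.5 pJ

A = 52.5 cm² = 5.25×10⁻³ m².
Initially C₁ = κε₀A/d = 10.1 × 8.85×10⁻¹² × 5.25×10⁻³ / 5.83×10⁻³ = 8.05×10⁻¹¹ F.
U₁ = 9.74×10⁻¹⁰ J.
Battery connected ⇒ V is held fixed. C₂ = 0.0990 C₁ and U = ½CV², so U₂/U₁ = C₂/C₁ = 0.0990.
U₂ = 0.0990 × 9.74×10⁻¹⁰ = 9.65×10⁻¹¹ J.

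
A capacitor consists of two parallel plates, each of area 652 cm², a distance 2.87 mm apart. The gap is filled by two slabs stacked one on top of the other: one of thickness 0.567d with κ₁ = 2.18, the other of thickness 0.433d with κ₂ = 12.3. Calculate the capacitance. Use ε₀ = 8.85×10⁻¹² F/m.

C ≈ 0.681 nF

A = 652 cm² = 6.52×10⁻² m².
Stacked slabs ⇒ two capacitors in series, each with the full plate area.
C₁ = κ₁ε₀A/d₁ = 2.18 × 8.85×10⁻¹² × 6.52×10⁻² / 1.63×10⁻³ = 7.73×10⁻¹⁰ F.
C₂ = κ₂ε₀A/d₂ = 12.3 × 8.85×10⁻¹² × 6.52×10⁻² / 1.24×10⁻³ = 5.71×10⁻⁹ F.
C = (1/C₁ + 1/C₂)⁻¹ = 6.81×10⁻¹⁰ F.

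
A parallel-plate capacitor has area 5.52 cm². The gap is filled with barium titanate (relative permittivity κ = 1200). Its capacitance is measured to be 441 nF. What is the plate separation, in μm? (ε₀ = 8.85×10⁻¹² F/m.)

A = 5.52 cm² = 5.52×10⁻⁴ m².
d = κε₀A/C = 1200 × 8.85×10⁻¹² × 5.52×10⁻⁴ / 4.41×10⁻⁷ = 1.33×10⁻⁵ m.

d ≈ 13.3 μm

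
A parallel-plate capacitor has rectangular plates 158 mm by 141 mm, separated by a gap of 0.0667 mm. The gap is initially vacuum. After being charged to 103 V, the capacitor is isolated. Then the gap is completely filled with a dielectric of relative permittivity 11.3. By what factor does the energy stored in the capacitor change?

Isolated ⇒ Q is held fixed.
C₂ = 11.3 C₁ and U = Q²/(2C), so U₂/U₁ = C₁/C₂ = 0.0885.

U₂/U₁ ≈ 0.0885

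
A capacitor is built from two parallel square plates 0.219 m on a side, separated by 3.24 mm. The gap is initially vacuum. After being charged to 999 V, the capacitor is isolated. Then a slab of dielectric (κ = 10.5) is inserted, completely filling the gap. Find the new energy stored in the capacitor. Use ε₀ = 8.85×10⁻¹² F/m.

A = (0.219 m)² = 4.80×10⁻² m².
Initially C₁ = ε₀A/d = 8.85×10⁻¹² × 4.80×10⁻² / 3.24×10⁻³ = 1.31×10⁻¹⁰ F.
U₁ = 6.54×10⁻⁵ J.
Isolated ⇒ Q is held fixed. C₂ = 10.5 C₁ and U = Q²/(2C), so U₂/U₁ = C₁/C₂ = 0.0952.
U₂ = 0.0952 × 6.54×10⁻⁵ = 6.23×10⁻⁶ J.

U ≈ 6.23 μJ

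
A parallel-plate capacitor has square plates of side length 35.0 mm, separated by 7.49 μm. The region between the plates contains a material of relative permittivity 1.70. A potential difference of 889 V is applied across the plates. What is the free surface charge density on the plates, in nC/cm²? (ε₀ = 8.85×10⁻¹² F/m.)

A = (35.0 mm)² = 1.23×10⁻³ m².
C = κε₀A/d = 1.70 × 8.85×10⁻¹² × 1.23×10⁻³ / 7.49×10⁻⁶ = 2.46×10⁻⁹ F.
σ = Q/A = CV/A = 2.46×10⁻⁹ × 889 / 1.23×10⁻³ = 1.79×10⁻³ C/m².

σ ≈ 179 nC/cm²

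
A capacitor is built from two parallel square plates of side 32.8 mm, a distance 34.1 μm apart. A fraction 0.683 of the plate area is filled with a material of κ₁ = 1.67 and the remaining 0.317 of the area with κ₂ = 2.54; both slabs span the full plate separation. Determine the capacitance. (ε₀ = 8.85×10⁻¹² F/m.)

A = (32.8 mm)² = 1.08×10⁻³ m².
Side-by-side slabs ⇒ two capacitors in parallel, each spanning the full gap.
C₁ = κ₁ε₀A₁/d = 1.67 × 8.85×10⁻¹² × 7.35×10⁻⁴ / 3.41×10⁻⁵ = 3.18×10⁻¹⁰ F.
C₂ = κ₂ε₀A₂/d = 2.54 × 8.85×10⁻¹² × 3.41×10⁻⁴ / 3.41×10⁻⁵ = 2.25×10⁻¹⁰ F.
C = C₁ + C₂ = 5.43×10⁻¹⁰ F.

0.543 nF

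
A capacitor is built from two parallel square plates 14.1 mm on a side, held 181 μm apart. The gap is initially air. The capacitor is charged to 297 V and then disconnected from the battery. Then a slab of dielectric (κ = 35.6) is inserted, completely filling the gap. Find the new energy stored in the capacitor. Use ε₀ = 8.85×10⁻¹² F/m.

12.0 nJ

A = (14.1 mm)² = 1.99×10⁻⁴ m².
Initially C₁ = ε₀A/d = 8.85×10⁻¹² × 1.99×10⁻⁴ / 1.81×10⁻⁴ = 9.72×10⁻¹² F.
U₁ = 4.29×10⁻⁷ J.
Isolated ⇒ Q is held fixed. C₂ = 35.6 C₁ and U = Q²/(2C), so U₂/U₁ = C₁/C₂ = 0.0281.
U₂ = 0.0281 × 4.29×10⁻⁷ = 1.20×10⁻⁸ J.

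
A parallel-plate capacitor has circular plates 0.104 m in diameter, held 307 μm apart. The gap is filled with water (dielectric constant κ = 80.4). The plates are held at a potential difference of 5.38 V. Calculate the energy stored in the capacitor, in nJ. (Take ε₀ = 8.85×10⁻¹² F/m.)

285 nJ

A = π(0.104/2 m)² = 8.49×10⁻³ m².
C = κε₀A/d = 80.4 × 8.85×10⁻¹² × 8.49×10⁻³ / 3.07×10⁻⁴ = 1.97×10⁻⁸ F.
U = ½CV² = ½ × 1.97×10⁻⁸ × (5.38)² = 2.85×10⁻⁷ J.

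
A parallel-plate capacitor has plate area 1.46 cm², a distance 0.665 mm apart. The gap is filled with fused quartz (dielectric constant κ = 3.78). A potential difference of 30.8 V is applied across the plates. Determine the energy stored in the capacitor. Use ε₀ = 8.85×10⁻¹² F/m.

A = 1.46 cm² = 1.46×10⁻⁴ m².
C = κε₀A/d = 3.78 × 8.85×10⁻¹² × 1.46×10⁻⁴ / 6.65×10⁻⁴ = 7.34×10⁻¹² F.
U = ½CV² = ½ × 7.34×10⁻¹² × (30.8)² = 3.48×10⁻⁹ J.

U ≈ 3.48 nJ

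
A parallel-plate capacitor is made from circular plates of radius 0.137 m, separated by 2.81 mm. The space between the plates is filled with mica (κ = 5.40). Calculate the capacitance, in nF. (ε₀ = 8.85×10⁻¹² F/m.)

A = π(0.137 m)² = 5.90×10⁻² m².
C = κε₀A/d = 5.40 × 8.85×10⁻¹² × 5.90×10⁻² / 2.81×10⁻³ = 1.00×10⁻⁹ F.

C ≈ 1.00 nF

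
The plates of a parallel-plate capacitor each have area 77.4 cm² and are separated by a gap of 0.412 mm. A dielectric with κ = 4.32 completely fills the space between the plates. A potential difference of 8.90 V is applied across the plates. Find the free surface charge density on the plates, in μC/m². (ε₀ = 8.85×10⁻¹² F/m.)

A = 77.4 cm² = 7.74×10⁻³ m².
C = κε₀A/d = 4.32 × 8.85×10⁻¹² × 7.74×10⁻³ / 4.12×10⁻⁴ = 7.18×10⁻¹⁰ F.
σ = Q/A = CV/A = 7.18×10⁻¹⁰ × 8.90 / 7.74×10⁻³ = 8.26×10⁻⁷ C/m².

σ ≈ 0.826 μC/m²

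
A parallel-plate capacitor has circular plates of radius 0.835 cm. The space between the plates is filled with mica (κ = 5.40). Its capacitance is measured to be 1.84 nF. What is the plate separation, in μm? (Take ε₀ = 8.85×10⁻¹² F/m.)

A = π(0.835 cm)² = 2.19×10⁻⁴ m².
d = κε₀A/C = 5.40 × 8.85×10⁻¹² × 2.19×10⁻⁴ / 1.84×10⁻⁹ = 5.69×10⁻⁶ m.

5.69 μm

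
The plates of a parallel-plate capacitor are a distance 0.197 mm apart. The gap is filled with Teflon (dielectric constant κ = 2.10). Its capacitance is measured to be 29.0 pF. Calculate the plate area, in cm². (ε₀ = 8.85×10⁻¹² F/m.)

A = Cd/(κε₀) = 2.90×10⁻¹¹ × 1.97×10⁻⁴ / (2.10 × 8.85×10⁻¹²) = 3.07×10⁻⁴ m².

A ≈ 3.07 cm²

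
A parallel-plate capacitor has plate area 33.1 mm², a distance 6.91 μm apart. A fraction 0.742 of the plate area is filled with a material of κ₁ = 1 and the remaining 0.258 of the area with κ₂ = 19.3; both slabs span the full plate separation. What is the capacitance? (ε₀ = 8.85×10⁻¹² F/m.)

A = 33.1 mm² = 3.31×10⁻⁵ m².
Side-by-side slabs ⇒ two capacitors in parallel, each spanning the full gap.
C₁ = κ₁ε₀A₁/d = 1.00 × 8.85×10⁻¹² × 2.46×10⁻⁵ / 6.91×10⁻⁶ = 3.15×10⁻¹¹ F.
C₂ = κ₂ε₀A₂/d = 19.3 × 8.85×10⁻¹² × 8.54×10⁻⁶ / 6.91×10⁻⁶ = 2.11×10⁻¹⁰ F.
C = C₁ + C₂ = 2.43×10⁻¹⁰ F.

243 pF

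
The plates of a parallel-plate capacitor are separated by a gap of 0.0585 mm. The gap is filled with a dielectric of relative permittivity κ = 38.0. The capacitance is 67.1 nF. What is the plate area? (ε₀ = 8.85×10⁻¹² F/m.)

A = Cd/(κε₀) = 6.71×10⁻⁸ × 5.85×10⁻⁵ / (38.0 × 8.85×10⁻¹²) = 1.17×10⁻² m².

A ≈ 117 cm²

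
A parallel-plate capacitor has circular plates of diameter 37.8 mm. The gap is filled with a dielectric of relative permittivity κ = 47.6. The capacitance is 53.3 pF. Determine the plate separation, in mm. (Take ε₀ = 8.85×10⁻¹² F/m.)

d ≈ 8.87 mm

A = π(37.8/2 mm)² = 1.12×10⁻³ m².
d = κε₀A/C = 47.6 × 8.85×10⁻¹² × 1.12×10⁻³ / 5.33×10⁻¹¹ = 8.87×10⁻³ m.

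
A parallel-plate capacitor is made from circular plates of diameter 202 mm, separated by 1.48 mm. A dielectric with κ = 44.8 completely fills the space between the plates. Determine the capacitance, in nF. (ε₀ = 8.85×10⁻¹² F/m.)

A = π(202/2 mm)² = 3.20×10⁻² m².
C = κε₀A/d = 44.8 × 8.85×10⁻¹² × 3.20×10⁻² / 1.48×10⁻³ = 8.59×10⁻⁹ F.

C ≈ 8.59 nF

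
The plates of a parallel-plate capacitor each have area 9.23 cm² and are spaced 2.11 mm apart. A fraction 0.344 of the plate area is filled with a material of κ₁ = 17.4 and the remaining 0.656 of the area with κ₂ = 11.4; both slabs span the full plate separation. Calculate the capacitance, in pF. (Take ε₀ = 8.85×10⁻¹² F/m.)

C ≈ 52.1 pF

A = 9.23 cm² = 9.23×10⁻⁴ m².
Side-by-side slabs ⇒ two capacitors in parallel, each spanning the full gap.
C₁ = κ₁ε₀A₁/d = 17.4 × 8.85×10⁻¹² × 3.18×10⁻⁴ / 2.11×10⁻³ = 2.32×10⁻¹¹ F.
C₂ = κ₂ε₀A₂/d = 11.4 × 8.85×10⁻¹² × 6.05×10⁻⁴ / 2.11×10⁻³ = 2.90×10⁻¹¹ F.
C = C₁ + C₂ = 5.21×10⁻¹¹ F.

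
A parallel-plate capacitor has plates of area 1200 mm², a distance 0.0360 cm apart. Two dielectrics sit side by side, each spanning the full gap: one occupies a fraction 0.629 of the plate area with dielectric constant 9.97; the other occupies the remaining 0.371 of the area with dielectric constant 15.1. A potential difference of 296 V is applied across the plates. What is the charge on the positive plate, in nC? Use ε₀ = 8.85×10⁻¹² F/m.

Q ≈ 104 nC

A = 1200 mm² = 1.20×10⁻³ m².
Side-by-side slabs ⇒ two capacitors in parallel, each spanning the full gap.
C₁ = κ₁ε₀A₁/d = 9.97 × 8.85×10⁻¹² × 7.55×10⁻⁴ / 3.60×10⁻⁴ = 1.85×10⁻¹⁰ F.
C₂ = κ₂ε₀A₂/d = 15.1 × 8.85×10⁻¹² × 4.45×10⁻⁴ / 3.60×10⁻⁴ = 1.65×10⁻¹⁰ F.
C = C₁ + C₂ = 3.50×10⁻¹⁰ F.
Q = CV = 3.50×10⁻¹⁰ × 296 = 1.04×10⁻⁷ C.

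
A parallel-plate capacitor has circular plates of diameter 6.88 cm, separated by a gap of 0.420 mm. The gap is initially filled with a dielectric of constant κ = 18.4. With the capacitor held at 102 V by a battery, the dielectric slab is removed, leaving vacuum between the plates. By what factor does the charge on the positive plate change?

Battery connected ⇒ V is held fixed.
C₂ = 0.0543 C₁ and Q = CV, so Q₂/Q₁ = C₂/C₁ = 0.0543.

0.0543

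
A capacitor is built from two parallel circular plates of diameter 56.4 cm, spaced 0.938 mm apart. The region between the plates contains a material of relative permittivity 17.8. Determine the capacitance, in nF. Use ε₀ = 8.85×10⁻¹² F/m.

A = π(56.4/2 cm)² = 0.250 m².
C = κε₀A/d = 17.8 × 8.85×10⁻¹² × 0.250 / 9.38×10⁻⁴ = 4.20×10⁻⁸ F.

C ≈ 42.0 nF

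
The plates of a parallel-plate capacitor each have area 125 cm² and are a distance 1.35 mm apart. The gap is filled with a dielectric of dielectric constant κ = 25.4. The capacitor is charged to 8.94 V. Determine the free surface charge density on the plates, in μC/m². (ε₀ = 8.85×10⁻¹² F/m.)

1.49 μC/m²

A = 125 cm² = 1.25×10⁻² m².
C = κε₀A/d = 25.4 × 8.85×10⁻¹² × 1.25×10⁻² / 1.35×10⁻³ = 2.08×10⁻⁹ F.
σ = Q/A = CV/A = 2.08×10⁻⁹ × 8.94 / 1.25×10⁻² = 1.49×10⁻⁶ C/m².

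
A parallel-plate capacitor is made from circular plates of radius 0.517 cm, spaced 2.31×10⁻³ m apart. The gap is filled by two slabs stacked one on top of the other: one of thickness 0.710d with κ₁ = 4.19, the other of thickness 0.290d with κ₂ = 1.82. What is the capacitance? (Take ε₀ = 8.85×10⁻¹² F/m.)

0.978 pF

A = π(0.517 cm)² = 8.40×10⁻⁵ m².
Stacked slabs ⇒ two capacitors in series, each with the full plate area.
C₁ = κ₁ε₀A/d₁ = 4.19 × 8.85×10⁻¹² × 8.40×10⁻⁵ / 1.64×10⁻³ = 1.90×10⁻¹² F.
C₂ = κ₂ε₀A/d₂ = 1.82 × 8.85×10⁻¹² × 8.40×10⁻⁵ / 6.70×10⁻⁴ = 2.02×10⁻¹² F.
C = (1/C₁ + 1/C₂)⁻¹ = 9.78×10⁻¹³ F.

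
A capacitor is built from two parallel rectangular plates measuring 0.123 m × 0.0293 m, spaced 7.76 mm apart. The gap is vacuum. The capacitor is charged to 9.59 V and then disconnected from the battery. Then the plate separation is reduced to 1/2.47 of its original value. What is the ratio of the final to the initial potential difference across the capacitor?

0.405

Isolated ⇒ Q is held fixed.
C₂ = 2.47 C₁ and V = Q/C, so V₂/V₁ = C₁/C₂ = 0.405.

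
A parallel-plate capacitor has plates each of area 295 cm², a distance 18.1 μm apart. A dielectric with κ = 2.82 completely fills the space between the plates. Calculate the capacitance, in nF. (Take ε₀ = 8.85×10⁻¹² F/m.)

40.7 nF

A = 295 cm² = 2.95×10⁻² m².
C = κε₀A/d = 2.82 × 8.85×10⁻¹² × 2.95×10⁻² / 1.81×10⁻⁵ = 4.07×10⁻⁸ F.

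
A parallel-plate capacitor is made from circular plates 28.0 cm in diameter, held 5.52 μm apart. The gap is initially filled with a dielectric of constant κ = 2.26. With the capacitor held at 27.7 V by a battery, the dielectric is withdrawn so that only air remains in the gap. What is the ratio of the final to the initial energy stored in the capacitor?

Battery connected ⇒ V is held fixed.
C₂ = 0.442 C₁ and U = ½CV², so U₂/U₁ = C₂/C₁ = 0.442.

0.442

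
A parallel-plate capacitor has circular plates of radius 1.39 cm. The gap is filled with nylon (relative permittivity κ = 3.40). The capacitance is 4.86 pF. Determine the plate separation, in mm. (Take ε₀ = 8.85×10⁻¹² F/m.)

d ≈ 3.76 mm

A = π(1.39 cm)² = 6.07×10⁻⁴ m².
d = κε₀A/C = 3.40 × 8.85×10⁻¹² × 6.07×10⁻⁴ / 4.86×10⁻¹² = 3.76×10⁻³ m.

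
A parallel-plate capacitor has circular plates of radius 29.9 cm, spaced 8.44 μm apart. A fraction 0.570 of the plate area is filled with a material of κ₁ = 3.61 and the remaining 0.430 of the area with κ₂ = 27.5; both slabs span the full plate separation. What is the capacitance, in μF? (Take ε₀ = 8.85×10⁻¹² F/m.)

A = π(29.9 cm)² = 0.281 m².
Side-by-side slabs ⇒ two capacitors in parallel, each spanning the full gap.
C₁ = κ₁ε₀A₁/d = 3.61 × 8.85×10⁻¹² × 0.160 / 8.44×10⁻⁶ = 6.06×10⁻⁷ F.
C₂ = κ₂ε₀A₂/d = 27.5 × 8.85×10⁻¹² × 0.121 / 8.44×10⁻⁶ = 3.48×10⁻⁶ F.
C = C₁ + C₂ = 4.09×10⁻⁶ F.

C ≈ 4.09 μF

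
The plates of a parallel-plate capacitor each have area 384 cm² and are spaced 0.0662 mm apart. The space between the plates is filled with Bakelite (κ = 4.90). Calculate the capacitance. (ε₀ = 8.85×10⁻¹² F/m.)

A = 384 cm² = 3.84×10⁻² m².
C = κε₀A/d = 4.90 × 8.85×10⁻¹² × 3.84×10⁻² / 6.62×10⁻⁵ = 2.52×10⁻⁸ F.

C ≈ 25.2 nF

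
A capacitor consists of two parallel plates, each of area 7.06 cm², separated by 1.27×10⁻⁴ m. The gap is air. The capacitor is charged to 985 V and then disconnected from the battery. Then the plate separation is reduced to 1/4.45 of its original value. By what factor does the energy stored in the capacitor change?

Isolated ⇒ Q is held fixed.
C₂ = 4.45 C₁ and U = Q²/(2C), so U₂/U₁ = C₁/C₂ = 0.225.

U₂/U₁ ≈ 0.225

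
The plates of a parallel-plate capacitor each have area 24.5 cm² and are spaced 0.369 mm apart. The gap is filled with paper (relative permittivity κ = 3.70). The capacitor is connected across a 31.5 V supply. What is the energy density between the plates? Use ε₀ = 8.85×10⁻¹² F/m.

E = V/d = 31.5 / 3.69×10⁻⁴ = 8.54×10⁴ V/m.
u = ½κε₀E² = ½ × 3.70 × 8.85×10⁻¹² × (8.54×10⁴)² = 0.119 J/m³.

119 mJ/m³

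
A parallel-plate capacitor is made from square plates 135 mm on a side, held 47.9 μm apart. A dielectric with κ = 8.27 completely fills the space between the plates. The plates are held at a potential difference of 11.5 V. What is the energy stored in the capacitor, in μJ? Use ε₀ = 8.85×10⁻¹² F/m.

1.84 μJ

A = (135 mm)² = 1.82×10⁻² m².
C = κε₀A/d = 8.27 × 8.85×10⁻¹² × 1.82×10⁻² / 4.79×10⁻⁵ = 2.78×10⁻⁸ F.
U = ½CV² = ½ × 2.78×10⁻⁸ × (11.5)² = 1.84×10⁻⁶ J.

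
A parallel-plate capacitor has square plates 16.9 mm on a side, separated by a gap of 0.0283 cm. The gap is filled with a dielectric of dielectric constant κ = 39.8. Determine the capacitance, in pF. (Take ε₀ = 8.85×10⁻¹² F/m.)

A = (16.9 mm)² = 2.86×10⁻⁴ m².
C = κε₀A/d = 39.8 × 8.85×10⁻¹² × 2.86×10⁻⁴ / 2.83×10⁻⁴ = 3.55×10⁻¹⁰ F.

C ≈ 355 pF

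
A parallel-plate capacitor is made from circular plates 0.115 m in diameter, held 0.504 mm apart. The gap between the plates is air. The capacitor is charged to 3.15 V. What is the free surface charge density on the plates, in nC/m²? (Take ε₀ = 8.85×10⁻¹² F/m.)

A = π(0.115/2 m)² = 1.04×10⁻² m².
C = ε₀A/d = 8.85×10⁻¹² × 1.04×10⁻² / 5.04×10⁻⁴ = 1.82×10⁻¹⁰ F.
σ = Q/A = CV/A = 1.82×10⁻¹⁰ × 3.15 / 1.04×10⁻² = 5.53×10⁻⁸ C/m².

55.3 nC/m²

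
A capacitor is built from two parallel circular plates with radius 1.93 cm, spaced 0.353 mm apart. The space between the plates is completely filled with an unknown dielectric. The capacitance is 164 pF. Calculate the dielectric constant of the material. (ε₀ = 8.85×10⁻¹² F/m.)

A = π(1.93 cm)² = 1.17×10⁻³ m².
κ = Cd/(ε₀A) = 1.64×10⁻¹⁰ × 3.53×10⁻⁴ / (8.85×10⁻¹² × 1.17×10⁻³) = 5.59.

5.59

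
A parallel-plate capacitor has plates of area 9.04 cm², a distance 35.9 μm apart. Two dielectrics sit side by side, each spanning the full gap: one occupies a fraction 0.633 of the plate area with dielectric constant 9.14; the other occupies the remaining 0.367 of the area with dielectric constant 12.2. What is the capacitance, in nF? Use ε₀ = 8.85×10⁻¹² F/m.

A = 9.04 cm² = 9.04×10⁻⁴ m².
Side-by-side slabs ⇒ two capacitors in parallel, each spanning the full gap.
C₁ = κ₁ε₀A₁/d = 9.14 × 8.85×10⁻¹² × 5.72×10⁻⁴ / 3.59×10⁻⁵ = 1.29×10⁻⁹ F.
C₂ = κ₂ε₀A₂/d = 12.2 × 8.85×10⁻¹² × 3.32×10⁻⁴ / 3.59×10⁻⁵ = 9.98×10⁻¹⁰ F.
C = C₁ + C₂ = 2.29×10⁻⁹ F.

2.29 nF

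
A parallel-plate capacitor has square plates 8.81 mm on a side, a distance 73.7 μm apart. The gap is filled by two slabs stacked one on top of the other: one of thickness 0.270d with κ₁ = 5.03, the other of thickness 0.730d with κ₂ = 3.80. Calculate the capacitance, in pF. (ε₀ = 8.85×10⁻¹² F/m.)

37.9 pF

A = (8.81 mm)² = 7.76×10⁻⁵ m².
Stacked slabs ⇒ two capacitors in series, each with the full plate area.
C₁ = κ₁ε₀A/d₁ = 5.03 × 8.85×10⁻¹² × 7.76×10⁻⁵ / 1.99×10⁻⁵ = 1.74×10⁻¹⁰ F.
C₂ = κ₂ε₀A/d₂ = 3.80 × 8.85×10⁻¹² × 7.76×10⁻⁵ / 5.38×10⁻⁵ = 4.85×10⁻¹¹ F.
C = (1/C₁ + 1/C₂)⁻¹ = 3.79×10⁻¹¹ F.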